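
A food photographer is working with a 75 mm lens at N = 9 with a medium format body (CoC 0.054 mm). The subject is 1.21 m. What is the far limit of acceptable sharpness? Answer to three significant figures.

1.34 m

Hyperfocal distance H = f²/(N·c) + f = 75²/(9 × 0.054) + 75 = 5625/0.486 + 75 ≈ 11649.1 mm ≈ 11.65 m.
Far limit Df = s·(H − f)/(H − s) = 1210 × (11649.1 − 75) / (11649.1 − 1210) = 1210 × 11574.1 / 10439.1 ≈ 1341.6 mm ≈ 1.34 m.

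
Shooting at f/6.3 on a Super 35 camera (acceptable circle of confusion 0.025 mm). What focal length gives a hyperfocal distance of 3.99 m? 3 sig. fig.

25.0 mm

From H = f²/(N·c) + f, with f ≪ H: f ≈ √(H·N·c) = √(3990 × 6.3 × 0.025) = √628.42 ≈ 25.07 mm.
Exact: f² + N·c·f − N·c·H = 0 ⇒ f = (−N·c + √((N·c)² + 4·N·c·H))/2 = (−0.1575 + √2513.7)/2 ≈ 24.990 mm ≈ 25.0 mm.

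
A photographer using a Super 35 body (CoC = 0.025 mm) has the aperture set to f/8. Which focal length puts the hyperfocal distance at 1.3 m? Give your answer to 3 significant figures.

From H = f²/(N·c) + f, with f ≪ H: f ≈ √(H·N·c) = √(1300 × 8 × 0.025) = √260.00 ≈ 16.12 mm.
Exact: f² + N·c·f − N·c·H = 0 ⇒ f = (−N·c + √((N·c)² + 4·N·c·H))/2 = (−0.2 + √1040.0)/2 ≈ 16.025 mm ≈ 16.0 mm.

16.0 mm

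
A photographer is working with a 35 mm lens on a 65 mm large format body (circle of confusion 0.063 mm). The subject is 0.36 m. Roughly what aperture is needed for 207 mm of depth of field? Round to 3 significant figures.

f/16

Write h = H − f = f²/(N·c). The thin-lens limits are Dn = s·h/(h + (s−f)) and Df = s·h/(h − (s−f)), so DoF = Df − Dn = 2·s·(s−f)·h / (h² − (s−f)²).
That is a quadratic in h: DoF·h² − 2·s·(s−f)·h − DoF·(s−f)² = 0 ⇒ h = (s−f)·(s + √(s² + DoF²)) / DoF = 325 × (360 + √(360² + 207²)) / 207 = 325 × (360 + 415.270) / 207 ≈ 1217.2 mm.
Then N = f²/(c·h) = 35² / (0.063 × 1217.2) = 1225 / 76.684 ≈ 16.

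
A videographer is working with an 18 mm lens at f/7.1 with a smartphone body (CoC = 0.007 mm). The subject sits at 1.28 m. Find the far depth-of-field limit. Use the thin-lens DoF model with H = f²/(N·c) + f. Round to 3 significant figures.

1.59 m

Hyperfocal distance H = f²/(N·c) + f = 18²/(7.1 × 0.007) + 18 = 324/0.0497 + 18 ≈ 6537.1 mm ≈ 6.537 m.
Far limit Df = s·(H − f)/(H − s) = 1280 × (6537.1 − 18) / (6537.1 − 1280) = 1280 × 6519.1 / 5257.1 ≈ 1587.3 mm ≈ 1.59 m.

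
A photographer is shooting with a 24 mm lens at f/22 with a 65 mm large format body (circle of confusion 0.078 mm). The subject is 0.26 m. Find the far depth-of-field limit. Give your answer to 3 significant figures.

0.876 m

Hyperfocal distance H = f²/(N·c) + f = 24²/(22 × 0.078) + 24 = 576/1.716 + 24 ≈ 359.7 mm ≈ 0.360 m.
Far limit Df = s·(H − f)/(H − s) = 260 × (359.7 − 24) / (359.7 − 260) = 260 × 335.7 / 99.7 ≈ 875.67 mm ≈ 0.876 m.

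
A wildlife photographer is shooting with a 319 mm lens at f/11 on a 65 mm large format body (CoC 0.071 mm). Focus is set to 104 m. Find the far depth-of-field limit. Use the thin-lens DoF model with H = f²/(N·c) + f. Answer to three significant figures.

Hyperfocal distance H = f²/(N·c) + f = 319²/(11 × 0.071) + 319 = 101761/0.781 + 319 ≈ 130614.8 mm ≈ 130.6 m.
Far limit Df = s·(H − f)/(H − s) = 104000 × (130614.8 − 319) / (130614.8 − 104000) = 104000 × 130295.8 / 26614.8 ≈ 509144 mm ≈ 509 m.

509 m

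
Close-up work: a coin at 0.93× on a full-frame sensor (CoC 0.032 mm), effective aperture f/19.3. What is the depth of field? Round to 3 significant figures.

At magnification m, DoF ≈ 2·N_eff·c/m² = 2 × 19.3 × 0.032 / 0.93² = 1.235 / 0.8649 ≈ 1.43 mm.

1.43 mm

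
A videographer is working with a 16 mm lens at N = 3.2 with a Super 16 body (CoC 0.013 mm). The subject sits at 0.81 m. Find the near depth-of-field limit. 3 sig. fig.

Hyperfocal distance H = f²/(N·c) + f = 16²/(3.2 × 0.013) + 16 = 256/0.0416 + 16 ≈ 6169.8 mm ≈ 6.170 m.
Near limit Dn = s·(H − f)/(H + s − 2f) = 810 × (6169.8 − 16) / (6169.8 + 810 − 2 × 16) = 810 × 6153.8 / 6947.8 ≈ 717.43 mm ≈ 0.717 m.

0.717 m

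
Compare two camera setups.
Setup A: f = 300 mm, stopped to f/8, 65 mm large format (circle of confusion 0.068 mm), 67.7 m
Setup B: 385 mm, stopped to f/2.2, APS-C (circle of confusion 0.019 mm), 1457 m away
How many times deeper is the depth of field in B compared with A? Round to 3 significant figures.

21.8

Setup A: H = 300²/(8×0.068) + 300 ≈ 165741.2 mm; DoF = Df − Dn = 114241 − 48103 ≈ 66138 mm.
Setup B: H = 385²/(2.2×0.019) + 385 ≈ 3546437.6 mm; DoF = Df − Dn = 2472722 − 1032769 ≈ 1439953 mm.
Ratio = 1439953 / 66138 ≈ 21.8.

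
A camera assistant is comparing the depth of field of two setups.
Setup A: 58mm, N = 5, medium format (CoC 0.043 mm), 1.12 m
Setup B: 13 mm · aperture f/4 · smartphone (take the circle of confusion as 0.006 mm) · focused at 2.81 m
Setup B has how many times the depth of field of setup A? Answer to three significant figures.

Setup A: H = 58²/(5×0.043) + 58 ≈ 15704.5 mm; DoF = Df − Dn = 1201.56 − 1048.81 ≈ 152.75 mm.
Setup B: H = 13²/(4×0.006) + 13 ≈ 7054.7 mm; DoF = Df − Dn = 4661.6 − 2011.2 ≈ 2650.4 mm.
Ratio = 2650.4 / 152.75 ≈ 17.4.

17.4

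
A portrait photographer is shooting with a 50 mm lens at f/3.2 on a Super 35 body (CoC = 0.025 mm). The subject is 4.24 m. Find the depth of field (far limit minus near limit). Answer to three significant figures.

Hyperfocal distance H = f²/(N·c) + f = 50²/(3.2 × 0.025) + 50 = 2500/0.08 + 50 ≈ 31300.0 mm ≈ 31.30 m.
Near limit Dn = s·(H − f)/(H + s − 2f) = 4240 × (31300.0 − 50) / (31300.0 + 4240 − 2 × 50) = 4240 × 31250.0 / 35440.0 ≈ 3738.7 mm.
Far limit Df = s·(H − f)/(H − s) = 4240 × (31300.0 − 50) / (31300.0 − 4240) = 4240 × 31250.0 / 27060.0 ≈ 4896.5 mm.
Depth of field = Df − Dn = 4896.5 − 3738.7 ≈ 1157.8 mm ≈ 1.16 m.

1.16 m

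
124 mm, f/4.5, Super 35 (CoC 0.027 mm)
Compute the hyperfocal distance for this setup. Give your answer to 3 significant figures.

127 m

Hyperfocal distance H = f²/(N·c) + f = 124²/(4.5 × 0.027) + 124 = 15376/0.1215 + 124 ≈ 126675.4 mm ≈ 127 m.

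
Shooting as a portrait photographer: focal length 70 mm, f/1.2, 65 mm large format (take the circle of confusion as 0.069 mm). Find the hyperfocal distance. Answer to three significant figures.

59.2 m

Hyperfocal distance H = f²/(N·c) + f = 70²/(1.2 × 0.069) + 70 = 4900/0.0828 + 70 ≈ 59248.7 mm ≈ 59.2 m.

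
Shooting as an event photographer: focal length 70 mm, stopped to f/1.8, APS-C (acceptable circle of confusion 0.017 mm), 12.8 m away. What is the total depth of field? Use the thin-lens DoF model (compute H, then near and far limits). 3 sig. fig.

Hyperfocal distance H = f²/(N·c) + f = 70²/(1.8 × 0.017) + 70 = 4900/0.0306 + 70 ≈ 160200.7 mm ≈ 160.2 m.
Near limit Dn = s·(H − f)/(H + s − 2f) = 12800 × (160200.7 − 70) / (160200.7 + 12800 − 2 × 70) = 12800 × 160130.7 / 172860.7 ≈ 11857.4 mm.
Far limit Df = s·(H − f)/(H − s) = 12800 × (160200.7 − 70) / (160200.7 − 12800) = 12800 × 160130.7 / 147400.7 ≈ 13905.4 mm.
Depth of field = Df − Dn = 13905.4 − 11857.4 ≈ 2048.0 mm ≈ 2.05 m.

2.05 m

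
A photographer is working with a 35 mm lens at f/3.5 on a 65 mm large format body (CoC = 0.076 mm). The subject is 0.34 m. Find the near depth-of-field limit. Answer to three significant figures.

Hyperfocal distance H = f²/(N·c) + f = 35²/(3.5 × 0.076) + 35 = 1225/0.266 + 35 ≈ 4640.3 mm ≈ 4.640 m.
Near limit Dn = s·(H − f)/(H + s − 2f) = 340 × (4640.3 − 35) / (4640.3 + 340 − 2 × 35) = 340 × 4605.3 / 4910.3 ≈ 318.88 mm.

319 mm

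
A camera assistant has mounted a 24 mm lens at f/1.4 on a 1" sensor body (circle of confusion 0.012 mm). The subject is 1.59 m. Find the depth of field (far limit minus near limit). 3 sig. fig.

Hyperfocal distance H = f²/(N·c) + f = 24²/(1.4 × 0.012) + 24 = 576/0.0168 + 24 ≈ 34309.7 mm ≈ 34.31 m.
Near limit Dn = s·(H − f)/(H + s − 2f) = 1590 × (34309.7 − 24) / (34309.7 + 1590 − 2 × 24) = 1590 × 34285.7 / 35851.7 ≈ 1520.55 mm.
Far limit Df = s·(H − f)/(H − s) = 1590 × (34309.7 − 24) / (34309.7 − 1590) = 1590 × 34285.7 / 32719.7 ≈ 1666.10 mm.
Depth of field = Df − Dn = 1666.10 − 1520.55 ≈ 145.55 mm.

146 mm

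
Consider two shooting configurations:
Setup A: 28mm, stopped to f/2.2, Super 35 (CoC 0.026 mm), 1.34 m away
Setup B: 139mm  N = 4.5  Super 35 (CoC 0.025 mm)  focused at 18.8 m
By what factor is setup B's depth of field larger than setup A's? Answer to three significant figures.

16.0

Setup A: H = 28²/(2.2×0.026) + 28 ≈ 13734.3 mm; DoF = Df − Dn = 1481.85 − 1222.94 ≈ 258.91 mm.
Setup B: H = 139²/(4.5×0.025) + 139 ≈ 171881.2 mm; DoF = Df − Dn = 21091.8 − 16957.5 ≈ 4134.3 mm.
Ratio = 4134.3 / 258.91 ≈ 16.0.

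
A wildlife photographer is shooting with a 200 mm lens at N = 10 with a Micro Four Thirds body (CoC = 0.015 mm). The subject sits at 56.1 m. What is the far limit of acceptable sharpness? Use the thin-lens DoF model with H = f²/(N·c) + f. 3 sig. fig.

71.0 m

Hyperfocal distance H = f²/(N·c) + f = 200²/(10 × 0.015) + 200 = 40000/0.15 + 200 ≈ 266866.7 mm ≈ 266.9 m.
Far limit Df = s·(H − f)/(H − s) = 56100 × (266866.7 − 200) / (266866.7 − 56100) = 56100 × 266666.7 / 210766.7 ≈ 70979 mm ≈ 71.0 m.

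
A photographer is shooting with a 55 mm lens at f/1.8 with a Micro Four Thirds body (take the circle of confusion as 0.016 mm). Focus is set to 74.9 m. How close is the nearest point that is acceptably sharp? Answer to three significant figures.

43.7 m

Hyperfocal distance H = f²/(N·c) + f = 55²/(1.8 × 0.016) + 55 = 3025/0.0288 + 55 ≈ 105089.7 mm ≈ 105.1 m.
Near limit Dn = s·(H − f)/(H + s − 2f) = 74900 × (105089.7 − 55) / (105089.7 + 74900 − 2 × 55) = 74900 × 105034.7 / 179879.7 ≈ 43735 mm ≈ 43.7 m.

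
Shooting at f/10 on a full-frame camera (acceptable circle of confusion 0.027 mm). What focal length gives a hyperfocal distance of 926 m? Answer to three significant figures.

From H = f²/(N·c) + f, with f ≪ H: f ≈ √(H·N·c) = √(926000 × 10 × 0.027) = √250020 ≈ 500.0 mm.
The +f correction barely moves this — solving exactly, f² + N·c·f − N·c·H = 0 ⇒ f = (−N·c + √((N·c)² + 4·N·c·H))/2 = (−0.27 + √1000080)/2 ≈ 499.89 mm, so f ≈ 500 mm.

500 mm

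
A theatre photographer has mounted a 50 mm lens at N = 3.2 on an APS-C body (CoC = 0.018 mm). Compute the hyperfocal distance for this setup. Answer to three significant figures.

Hyperfocal distance H = f²/(N·c) + f = 50²/(3.2 × 0.018) + 50 = 2500/0.0576 + 50 ≈ 43452.8 mm ≈ 43.5 m.

43.5 m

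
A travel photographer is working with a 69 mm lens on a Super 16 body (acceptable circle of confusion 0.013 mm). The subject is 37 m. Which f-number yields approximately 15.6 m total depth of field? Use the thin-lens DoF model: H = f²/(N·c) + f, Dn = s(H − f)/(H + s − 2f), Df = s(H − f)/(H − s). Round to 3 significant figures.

f/2.01

Write h = H − f = f²/(N·c). The thin-lens limits are Dn = s·h/(h + (s−f)) and Df = s·h/(h − (s−f)), so DoF = Df − Dn = 2·s·(s−f)·h / (h² − (s−f)²).
That is a quadratic in h: DoF·h² − 2·s·(s−f)·h − DoF·(s−f)² = 0 ⇒ h = (s−f)·(s + √(s² + DoF²)) / DoF = 36931 × (37000 + √(37000² + 15600²)) / 15600 = 36931 × (37000 + 40154.2) / 15600 ≈ 182653 mm.
Then N = f²/(c·h) = 69² / (0.013 × 182653) = 4761 / 2374.5 ≈ 2.01.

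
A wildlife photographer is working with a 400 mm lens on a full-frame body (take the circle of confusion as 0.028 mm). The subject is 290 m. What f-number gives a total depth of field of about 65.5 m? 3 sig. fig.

f/2.20

Write h = H − f = f²/(N·c). The thin-lens limits are Dn = s·h/(h + (s−f)) and Df = s·h/(h − (s−f)), so DoF = Df − Dn = 2·s·(s−f)·h / (h² − (s−f)²).
That is a quadratic in h: DoF·h² − 2·s·(s−f)·h − DoF·(s−f)² = 0 ⇒ h = (s−f)·(s + √(s² + DoF²)) / DoF = 289600 × (290000 + √(290000² + 65500²)) / 65500 = 289600 × (290000 + 297305) / 65500 ≈ 2596695 mm.
Then N = f²/(c·h) = 400² / (0.028 × 2596695) = 160000 / 72707 ≈ 2.20.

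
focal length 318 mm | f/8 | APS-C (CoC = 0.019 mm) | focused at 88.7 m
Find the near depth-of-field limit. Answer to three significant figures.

Hyperfocal distance H = f²/(N·c) + f = 318²/(8 × 0.019) + 318 = 101124/0.152 + 318 ≈ 665607.5 mm ≈ 665.6 m.
Near limit Dn = s·(H − f)/(H + s − 2f) = 88700 × (665607.5 − 318) / (665607.5 + 88700 − 2 × 318) = 88700 × 665289.5 / 753671.5 ≈ 78298 mm ≈ 78.3 m.

78.3 m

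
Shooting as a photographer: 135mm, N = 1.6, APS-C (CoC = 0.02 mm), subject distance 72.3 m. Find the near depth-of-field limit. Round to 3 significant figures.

64.2 m

Hyperfocal distance H = f²/(N·c) + f = 135²/(1.6 × 0.02) + 135 = 18225/0.032 + 135 ≈ 569666.2 mm ≈ 569.7 m.
Near limit Dn = s·(H − f)/(H + s − 2f) = 72300 × (569666.2 − 135) / (569666.2 + 72300 − 2 × 135) = 72300 × 569531.2 / 641696.2 ≈ 64169 mm ≈ 64.2 m.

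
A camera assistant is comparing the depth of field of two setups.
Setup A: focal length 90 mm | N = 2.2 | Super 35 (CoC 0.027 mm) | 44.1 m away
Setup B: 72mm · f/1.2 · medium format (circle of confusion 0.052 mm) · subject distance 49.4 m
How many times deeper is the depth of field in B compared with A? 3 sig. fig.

Setup A: H = 90²/(2.2×0.027) + 90 ≈ 136453.6 mm; DoF = Df − Dn = 65115 − 33340 ≈ 31775 mm.
Setup B: H = 72²/(1.2×0.052) + 72 ≈ 83148.9 mm; DoF = Df − Dn = 121604 − 30996 ≈ 90608 mm.
Ratio = 90608 / 31775 ≈ 2.85.

2.85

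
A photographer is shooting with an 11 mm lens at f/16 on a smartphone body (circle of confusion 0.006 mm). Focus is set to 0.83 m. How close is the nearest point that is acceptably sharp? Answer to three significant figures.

0.503 m

Hyperfocal distance H = f²/(N·c) + f = 11²/(16 × 0.006) + 11 = 121/0.096 + 11 ≈ 1271.4 mm ≈ 1.271 m.
Near limit Dn = s·(H − f)/(H + s − 2f) = 830 × (1271.4 − 11) / (1271.4 + 830 − 2 × 11) = 830 × 1260.4 / 2079.4 ≈ 503.10 mm ≈ 0.503 m.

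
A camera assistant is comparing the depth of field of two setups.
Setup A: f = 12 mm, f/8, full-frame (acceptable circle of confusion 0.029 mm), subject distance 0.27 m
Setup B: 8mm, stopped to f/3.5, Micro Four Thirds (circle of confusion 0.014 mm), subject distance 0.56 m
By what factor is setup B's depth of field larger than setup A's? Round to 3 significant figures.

2.12

Setup A: H = 12²/(8×0.029) + 12 ≈ 632.7 mm; DoF = Df − Dn = 462.07 − 190.72 ≈ 271.35 mm.
Setup B: H = 8²/(3.5×0.014) + 8 ≈ 1314.1 mm; DoF = Df − Dn = 969.91 − 393.64 ≈ 576.27 mm.
Ratio = 576.27 / 271.35 ≈ 2.12.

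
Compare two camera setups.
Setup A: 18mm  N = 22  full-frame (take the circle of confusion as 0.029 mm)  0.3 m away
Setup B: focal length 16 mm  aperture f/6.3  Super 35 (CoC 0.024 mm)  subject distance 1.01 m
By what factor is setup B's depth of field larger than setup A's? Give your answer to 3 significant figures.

3.76

Setup A: H = 18²/(22×0.029) + 18 ≈ 525.8 mm; DoF = Df − Dn = 674.61 − 192.89 ≈ 481.72 mm.
Setup B: H = 16²/(6.3×0.024) + 16 ≈ 1709.1 mm; DoF = Df − Dn = 2446.0 − 636.4 ≈ 1809.6 mm.
Ratio = 1809.6 / 481.72 ≈ 3.76.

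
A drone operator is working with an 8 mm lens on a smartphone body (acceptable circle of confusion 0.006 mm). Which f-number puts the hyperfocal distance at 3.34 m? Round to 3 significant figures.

Rearrange H = f²/(N·c) + f for N: N = f² / ((H − f)·c).
N = 8² / ((3340 − 8) × 0.006) = 64 / 19.99 ≈ 3.20.

f/3.20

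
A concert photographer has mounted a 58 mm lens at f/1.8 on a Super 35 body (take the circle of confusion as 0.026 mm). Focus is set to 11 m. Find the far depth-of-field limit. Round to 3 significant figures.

13.0 m

Hyperfocal distance H = f²/(N·c) + f = 58²/(1.8 × 0.026) + 58 = 3364/0.0468 + 58 ≈ 71938.3 mm ≈ 71.94 m.
Far limit Df = s·(H − f)/(H − s) = 11000 × (71938.3 − 58) / (71938.3 − 11000) = 11000 × 71880.3 / 60938.3 ≈ 12975 mm ≈ 13.0 m.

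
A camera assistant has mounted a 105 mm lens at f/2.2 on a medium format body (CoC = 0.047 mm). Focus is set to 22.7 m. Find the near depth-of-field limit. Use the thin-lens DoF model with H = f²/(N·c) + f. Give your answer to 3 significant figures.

18.7 m

Hyperfocal distance H = f²/(N·c) + f = 105²/(2.2 × 0.047) + 105 = 11025/0.1034 + 105 ≈ 106729.8 mm ≈ 106.7 m.
Near limit Dn = s·(H − f)/(H + s − 2f) = 22700 × (106729.8 − 105) / (106729.8 + 22700 − 2 × 105) = 22700 × 106624.8 / 129219.8 ≈ 18731 mm ≈ 18.7 m.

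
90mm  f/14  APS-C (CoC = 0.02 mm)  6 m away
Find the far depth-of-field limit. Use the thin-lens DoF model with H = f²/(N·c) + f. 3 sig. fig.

Hyperfocal distance H = f²/(N·c) + f = 90²/(14 × 0.02) + 90 = 8100/0.28 + 90 ≈ 29018.6 mm ≈ 29.02 m.
Far limit Df = s·(H − f)/(H − s) = 6000 × (29018.6 − 90) / (29018.6 − 6000) = 6000 × 28928.6 / 23018.6 ≈ 7540.5 mm ≈ 7.54 m.

7.54 m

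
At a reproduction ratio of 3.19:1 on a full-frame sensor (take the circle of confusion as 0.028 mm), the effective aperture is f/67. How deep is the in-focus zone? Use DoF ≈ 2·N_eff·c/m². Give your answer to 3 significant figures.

0.369 mm

At magnification m, DoF ≈ 2·N_eff·c/m² = 2 × 67 × 0.028 / 3.19² = 3.752 / 10.18 ≈ 0.369 mm.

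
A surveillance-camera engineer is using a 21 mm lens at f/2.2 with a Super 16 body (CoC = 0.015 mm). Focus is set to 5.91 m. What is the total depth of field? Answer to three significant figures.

Hyperfocal distance H = f²/(N·c) + f = 21²/(2.2 × 0.015) + 21 = 441/0.033 + 21 ≈ 13384.6 mm ≈ 13.38 m.
Near limit Dn = s·(H − f)/(H + s − 2f) = 5910 × (13384.6 − 21) / (13384.6 + 5910 − 2 × 21) = 5910 × 13363.6 / 19252.6 ≈ 4102.2 mm.
Far limit Df = s·(H − f)/(H − s) = 5910 × (13384.6 − 21) / (13384.6 − 5910) = 5910 × 13363.6 / 7474.6 ≈ 10566.3 mm.
Depth of field = Df − Dn = 10566.3 − 4102.2 ≈ 6464.1 mm ≈ 6.46 m.

6.46 m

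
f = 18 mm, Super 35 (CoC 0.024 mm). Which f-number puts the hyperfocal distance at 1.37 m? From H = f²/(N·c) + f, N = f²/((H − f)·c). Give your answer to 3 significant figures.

Rearrange H = f²/(N·c) + f for N: N = f² / ((H − f)·c).
N = 18² / ((1370 − 18) × 0.024) = 324 / 32.45 ≈ 9.99.

f/9.99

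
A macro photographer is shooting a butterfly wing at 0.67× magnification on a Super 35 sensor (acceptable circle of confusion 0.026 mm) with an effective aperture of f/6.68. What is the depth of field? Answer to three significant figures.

At magnification m, DoF ≈ 2·N_eff·c/m² = 2 × 6.68 × 0.026 / 0.67² = 0.3474 / 0.4489 ≈ 0.774 mm.

0.774 mm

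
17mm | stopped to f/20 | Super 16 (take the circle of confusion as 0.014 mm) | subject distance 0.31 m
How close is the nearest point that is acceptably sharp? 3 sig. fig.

241 mm

Hyperfocal distance H = f²/(N·c) + f = 17²/(20 × 0.014) + 17 = 289/0.28 + 17 ≈ 1049.1 mm ≈ 1.049 m.
Near limit Dn = s·(H − f)/(H + s − 2f) = 310 × (1049.1 − 17) / (1049.1 + 310 − 2 × 17) = 310 × 1032.1 / 1325.1 ≈ 241.46 mm.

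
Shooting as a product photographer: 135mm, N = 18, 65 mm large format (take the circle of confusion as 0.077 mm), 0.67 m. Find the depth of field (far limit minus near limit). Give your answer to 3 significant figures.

54.6 mm

Hyperfocal distance H = f²/(N·c) + f = 135²/(18 × 0.077) + 135 = 18225/1.386 + 135 ≈ 13284.4 mm ≈ 13.28 m.
Near limit Dn = s·(H − f)/(H + s − 2f) = 670 × (13284.4 − 135) / (13284.4 + 670 − 2 × 135) = 670 × 13149.4 / 13684.4 ≈ 643.806 mm.
Far limit Df = s·(H − f)/(H − s) = 670 × (13284.4 − 135) / (13284.4 − 670) = 670 × 13149.4 / 12614.4 ≈ 698.416 mm.
Depth of field = Df − Dn = 698.416 − 643.806 ≈ 54.610 mm.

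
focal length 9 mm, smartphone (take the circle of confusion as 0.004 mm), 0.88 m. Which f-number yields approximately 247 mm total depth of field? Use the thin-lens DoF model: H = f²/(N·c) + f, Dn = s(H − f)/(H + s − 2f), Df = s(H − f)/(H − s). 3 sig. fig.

f/3.20

Write h = H − f = f²/(N·c). The thin-lens limits are Dn = s·h/(h + (s−f)) and Df = s·h/(h − (s−f)), so DoF = Df − Dn = 2·s·(s−f)·h / (h² − (s−f)²).
That is a quadratic in h: DoF·h² − 2·s·(s−f)·h − DoF·(s−f)² = 0 ⇒ h = (s−f)·(s + √(s² + DoF²)) / DoF = 871 × (880 + √(880² + 247²)) / 247 = 871 × (880 + 914.007) / 247 ≈ 6326.2 mm.
Then N = f²/(c·h) = 9² / (0.004 × 6326.2) = 81 / 25.305 ≈ 3.20.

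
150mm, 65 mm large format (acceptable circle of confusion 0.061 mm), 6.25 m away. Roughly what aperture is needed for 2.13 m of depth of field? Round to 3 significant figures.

f/10

Write h = H − f = f²/(N·c). The thin-lens limits are Dn = s·h/(h + (s−f)) and Df = s·h/(h − (s−f)), so DoF = Df − Dn = 2·s·(s−f)·h / (h² − (s−f)²).
That is a quadratic in h: DoF·h² − 2·s·(s−f)·h − DoF·(s−f)² = 0 ⇒ h = (s−f)·(s + √(s² + DoF²)) / DoF = 6100 × (6250 + √(6250² + 2130²)) / 2130 = 6100 × (6250 + 6602.98) / 2130 ≈ 36809 mm.
Then N = f²/(c·h) = 150² / (0.061 × 36809) = 22500 / 2245.3 ≈ 10.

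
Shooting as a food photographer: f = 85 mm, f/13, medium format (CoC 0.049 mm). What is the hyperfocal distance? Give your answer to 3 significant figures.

11.4 m

Hyperfocal distance H = f²/(N·c) + f = 85²/(13 × 0.049) + 85 = 7225/0.637 + 85 ≈ 11427.2 mm ≈ 11.4 m.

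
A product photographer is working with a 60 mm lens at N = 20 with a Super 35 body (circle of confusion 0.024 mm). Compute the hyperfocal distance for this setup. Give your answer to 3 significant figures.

Hyperfocal distance H = f²/(N·c) + f = 60²/(20 × 0.024) + 60 = 3600/0.48 + 60 ≈ 7560.0 mm ≈ 7.56 m.

7.56 m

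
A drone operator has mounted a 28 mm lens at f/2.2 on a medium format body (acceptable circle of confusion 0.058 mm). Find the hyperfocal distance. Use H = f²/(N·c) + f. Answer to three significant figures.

6.17 m

Hyperfocal distance H = f²/(N·c) + f = 28²/(2.2 × 0.058) + 28 = 784/0.1276 + 28 ≈ 6172.2 mm ≈ 6.17 m.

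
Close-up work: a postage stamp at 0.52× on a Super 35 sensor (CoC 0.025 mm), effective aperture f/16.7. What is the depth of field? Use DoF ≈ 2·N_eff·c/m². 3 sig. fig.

3.09 mm

At magnification m, DoF ≈ 2·N_eff·c/m² = 2 × 16.7 × 0.025 / 0.52² = 0.835 / 0.2704 ≈ 3.09 mm.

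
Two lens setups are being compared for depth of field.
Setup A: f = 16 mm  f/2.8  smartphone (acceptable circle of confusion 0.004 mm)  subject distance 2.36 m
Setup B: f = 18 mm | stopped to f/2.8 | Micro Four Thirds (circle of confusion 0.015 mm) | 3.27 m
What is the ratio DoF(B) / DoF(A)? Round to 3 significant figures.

Setup A: H = 16²/(2.8×0.004) + 16 ≈ 22873.1 mm; DoF = Df − Dn = 2629.67 − 2140.49 ≈ 489.18 mm.
Setup B: H = 18²/(2.8×0.015) + 18 ≈ 7732.3 mm; DoF = Df − Dn = 5653.1 − 2300.3 ≈ 3352.8 mm.
Ratio = 3352.8 / 489.18 ≈ 6.85.

6.85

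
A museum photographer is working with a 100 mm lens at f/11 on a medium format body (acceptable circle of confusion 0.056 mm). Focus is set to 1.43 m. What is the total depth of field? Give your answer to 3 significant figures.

Hyperfocal distance H = f²/(N·c) + f = 100²/(11 × 0.056) + 100 = 10000/0.616 + 100 ≈ 16333.8 mm ≈ 16.33 m.
Near limit Dn = s·(H − f)/(H + s − 2f) = 1430 × (16333.8 − 100) / (16333.8 + 1430 − 2 × 100) = 1430 × 16233.8 / 17563.8 ≈ 1321.71 mm.
Far limit Df = s·(H − f)/(H − s) = 1430 × (16333.8 − 100) / (16333.8 − 1430) = 1430 × 16233.8 / 14903.8 ≈ 1557.61 mm.
Depth of field = Df − Dn = 1557.61 − 1321.71 ≈ 235.90 mm.

236 mm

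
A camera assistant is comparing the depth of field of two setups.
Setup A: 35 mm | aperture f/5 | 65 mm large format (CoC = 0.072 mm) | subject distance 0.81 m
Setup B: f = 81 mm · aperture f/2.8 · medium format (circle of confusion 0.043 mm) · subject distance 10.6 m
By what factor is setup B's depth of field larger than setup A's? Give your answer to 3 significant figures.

Setup A: H = 35²/(5×0.072) + 35 ≈ 3437.8 mm; DoF = Df − Dn = 1048.89 − 659.74 ≈ 389.15 mm.
Setup B: H = 81²/(2.8×0.043) + 81 ≈ 54574.4 mm; DoF = Df − Dn = 13135.6 − 8884.9 ≈ 4250.7 mm.
Ratio = 4250.7 / 389.15 ≈ 10.9.

10.9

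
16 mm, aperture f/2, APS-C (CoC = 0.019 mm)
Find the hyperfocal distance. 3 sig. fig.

Hyperfocal distance H = f²/(N·c) + f = 16²/(2 × 0.019) + 16 = 256/0.038 + 16 ≈ 6752.8 mm ≈ 6.75 m.

6.75 m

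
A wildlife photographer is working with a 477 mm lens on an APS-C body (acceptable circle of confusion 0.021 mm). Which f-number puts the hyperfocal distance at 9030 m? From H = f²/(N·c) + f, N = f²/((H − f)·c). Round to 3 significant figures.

Rearrange H = f²/(N·c) + f for N: N = f² / ((H − f)·c).
N = 477² / ((9030000 − 477) × 0.021) = 227529 / 189620 ≈ 1.20.

f/1.20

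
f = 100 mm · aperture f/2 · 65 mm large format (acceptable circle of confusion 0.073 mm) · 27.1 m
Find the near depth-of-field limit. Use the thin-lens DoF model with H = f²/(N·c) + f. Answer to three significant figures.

19.4 m

Hyperfocal distance H = f²/(N·c) + f = 100²/(2 × 0.073) + 100 = 10000/0.146 + 100 ≈ 68593.2 mm ≈ 68.59 m.
Near limit Dn = s·(H − f)/(H + s − 2f) = 27100 × (68593.2 − 100) / (68593.2 + 27100 − 2 × 100) = 27100 × 68493.2 / 95493.2 ≈ 19438 mm ≈ 19.4 m.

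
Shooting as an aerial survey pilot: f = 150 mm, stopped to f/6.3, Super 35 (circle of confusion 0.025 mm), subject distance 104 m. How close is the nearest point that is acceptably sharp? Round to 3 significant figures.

60.2 m

Hyperfocal distance H = f²/(N·c) + f = 150²/(6.3 × 0.025) + 150 = 22500/0.1575 + 150 ≈ 143007.1 mm ≈ 143.0 m.
Near limit Dn = s·(H − f)/(H + s − 2f) = 104000 × (143007.1 − 150) / (143007.1 + 104000 − 2 × 150) = 104000 × 142857.1 / 246707.1 ≈ 60222 mm ≈ 60.2 m.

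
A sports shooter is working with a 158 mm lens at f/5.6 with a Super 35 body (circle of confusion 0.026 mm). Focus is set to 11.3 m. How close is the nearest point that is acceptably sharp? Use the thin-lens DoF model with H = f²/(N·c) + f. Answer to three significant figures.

10.6 m

Hyperfocal distance H = f²/(N·c) + f = 158²/(5.6 × 0.026) + 158 = 24964/0.1456 + 158 ≈ 171614.0 mm ≈ 171.6 m.
Near limit Dn = s·(H − f)/(H + s − 2f) = 11300 × (171614.0 − 158) / (171614.0 + 11300 − 2 × 158) = 11300 × 171456.0 / 182598.0 ≈ 10610 mm ≈ 10.6 m.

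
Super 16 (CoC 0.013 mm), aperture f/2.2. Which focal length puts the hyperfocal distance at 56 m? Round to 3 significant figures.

40.0 mm

From H = f²/(N·c) + f, with f ≪ H: f ≈ √(H·N·c) = √(56000 × 2.2 × 0.013) = √1601.6 ≈ 40.02 mm.
The +f correction barely moves this — solving exactly, f² + N·c·f − N·c·H = 0 ⇒ f = (−N·c + √((N·c)² + 4·N·c·H))/2 = (−0.0286 + √6406.4)/2 ≈ 40.006 mm, so f ≈ 40.0 mm.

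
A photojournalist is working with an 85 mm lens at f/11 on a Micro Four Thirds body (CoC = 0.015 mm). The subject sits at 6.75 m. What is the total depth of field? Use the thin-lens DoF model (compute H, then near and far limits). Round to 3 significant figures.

Hyperfocal distance H = f²/(N·c) + f = 85²/(11 × 0.015) + 85 = 7225/0.165 + 85 ≈ 43872.9 mm ≈ 43.87 m.
Near limit Dn = s·(H − f)/(H + s − 2f) = 6750 × (43872.9 − 85) / (43872.9 + 6750 − 2 × 85) = 6750 × 43787.9 / 50452.9 ≈ 5858.3 mm.
Far limit Df = s·(H − f)/(H − s) = 6750 × (43872.9 − 85) / (43872.9 − 6750) = 6750 × 43787.9 / 37122.9 ≈ 7961.9 mm.
Depth of field = Df − Dn = 7961.9 − 5858.3 ≈ 2103.6 mm ≈ 2.10 m.

2.10 m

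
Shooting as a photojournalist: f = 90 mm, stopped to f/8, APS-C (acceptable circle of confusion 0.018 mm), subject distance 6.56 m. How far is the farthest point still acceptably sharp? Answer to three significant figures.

7.41 m

Hyperfocal distance H = f²/(N·c) + f = 90²/(8 × 0.018) + 90 = 8100/0.144 + 90 ≈ 56340.0 mm ≈ 56.34 m.
Far limit Df = s·(H − f)/(H − s) = 6560 × (56340.0 − 90) / (56340.0 − 6560) = 6560 × 56250.0 / 49780.0 ≈ 7412.6 mm ≈ 7.41 m.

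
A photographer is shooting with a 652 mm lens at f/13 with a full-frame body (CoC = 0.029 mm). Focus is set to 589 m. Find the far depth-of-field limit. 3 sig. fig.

1230 m

Hyperfocal distance H = f²/(N·c) + f = 652²/(13 × 0.029) + 652 = 425104/0.377 + 652 ≈ 1128248.8 mm ≈ 1128 m.
Far limit Df = s·(H − f)/(H − s) = 589000 × (1128248.8 − 652) / (1128248.8 − 589000) = 589000 × 1127596.8 / 539248.8 ≈ 1231629 mm ≈ 1230 m.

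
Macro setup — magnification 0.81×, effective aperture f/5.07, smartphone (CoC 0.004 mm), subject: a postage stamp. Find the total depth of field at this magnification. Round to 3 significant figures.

At magnification m, DoF ≈ 2·N_eff·c/m² = 2 × 5.07 × 0.004 / 0.81² = 0.04056 / 0.6561 ≈ 0.0618 mm.

0.0618 mm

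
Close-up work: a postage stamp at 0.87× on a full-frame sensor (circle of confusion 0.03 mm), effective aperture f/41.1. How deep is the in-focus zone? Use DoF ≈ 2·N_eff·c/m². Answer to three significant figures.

At magnification m, DoF ≈ 2·N_eff·c/m² = 2 × 41.1 × 0.03 / 0.87² = 2.466 / 0.7569 ≈ 3.26 mm.

3.26 mm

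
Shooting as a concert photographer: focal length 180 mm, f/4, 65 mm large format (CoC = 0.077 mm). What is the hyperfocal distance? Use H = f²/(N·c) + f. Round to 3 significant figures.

Hyperfocal distance H = f²/(N·c) + f = 180²/(4 × 0.077) + 180 = 32400/0.308 + 180 ≈ 105374.8 mm ≈ 105 m.

105 m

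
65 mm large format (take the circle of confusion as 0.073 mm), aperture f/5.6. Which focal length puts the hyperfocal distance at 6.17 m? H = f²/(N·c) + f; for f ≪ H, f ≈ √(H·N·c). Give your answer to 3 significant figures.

50.0 mm

From H = f²/(N·c) + f, with f ≪ H: f ≈ √(H·N·c) = √(6170 × 5.6 × 0.073) = √2522.3 ≈ 50.22 mm.
Exact: f² + N·c·f − N·c·H = 0 ⇒ f = (−N·c + √((N·c)² + 4·N·c·H))/2 = (−0.4088 + √10089)/2 ≈ 50.018 mm ≈ 50.0 mm.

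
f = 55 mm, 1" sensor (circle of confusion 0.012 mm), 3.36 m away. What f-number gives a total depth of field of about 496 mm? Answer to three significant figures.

Write h = H − f = f²/(N·c). The thin-lens limits are Dn = s·h/(h + (s−f)) and Df = s·h/(h − (s−f)), so DoF = Df − Dn = 2·s·(s−f)·h / (h² − (s−f)²).
That is a quadratic in h: DoF·h² − 2·s·(s−f)·h − DoF·(s−f)² = 0 ⇒ h = (s−f)·(s + √(s² + DoF²)) / DoF = 3305 × (3360 + √(3360² + 496²)) / 496 = 3305 × (3360 + 3396.41) / 496 ≈ 45020 mm.
Then N = f²/(c·h) = 55² / (0.012 × 45020) = 3025 / 540.24 ≈ 5.60.

f/5.60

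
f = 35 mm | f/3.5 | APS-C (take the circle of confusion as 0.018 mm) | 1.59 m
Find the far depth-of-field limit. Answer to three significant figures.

Hyperfocal distance H = f²/(N·c) + f = 35²/(3.5 × 0.018) + 35 = 1225/0.063 + 35 ≈ 19479.4 mm ≈ 19.48 m.
Far limit Df = s·(H − f)/(H − s) = 1590 × (19479.4 − 35) / (19479.4 − 1590) = 1590 × 19444.4 / 17889.4 ≈ 1728.2 mm ≈ 1.73 m.

1.73 m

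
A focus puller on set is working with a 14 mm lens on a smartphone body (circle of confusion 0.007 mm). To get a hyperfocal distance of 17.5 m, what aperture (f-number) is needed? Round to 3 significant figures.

f/1.60

Rearrange H = f²/(N·c) + f for N: N = f² / ((H − f)·c).
N = 14² / ((17500 − 14) × 0.007) = 196 / 122.4 ≈ 1.60.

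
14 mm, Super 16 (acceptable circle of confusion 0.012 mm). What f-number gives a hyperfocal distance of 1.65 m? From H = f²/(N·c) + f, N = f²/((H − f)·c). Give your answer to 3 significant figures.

Rearrange H = f²/(N·c) + f for N: N = f² / ((H − f)·c).
N = 14² / ((1650 − 14) × 0.012) = 196 / 19.63 ≈ 9.98.

f/9.98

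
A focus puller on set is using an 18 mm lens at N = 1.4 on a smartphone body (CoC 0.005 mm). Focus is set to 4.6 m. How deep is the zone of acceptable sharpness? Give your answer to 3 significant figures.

0.920 m

Hyperfocal distance H = f²/(N·c) + f = 18²/(1.4 × 0.005) + 18 = 324/0.007 + 18 ≈ 46303.7 mm ≈ 46.30 m.
Near limit Dn = s·(H − f)/(H + s − 2f) = 4600 × (46303.7 − 18) / (46303.7 + 4600 − 2 × 18) = 4600 × 46285.7 / 50867.7 ≈ 4185.65 mm.
Far limit Df = s·(H − f)/(H − s) = 4600 × (46303.7 − 18) / (46303.7 − 4600) = 4600 × 46285.7 / 41703.7 ≈ 5105.40 mm.
Depth of field = Df − Dn = 5105.40 − 4185.65 ≈ 919.75 mm ≈ 0.920 m.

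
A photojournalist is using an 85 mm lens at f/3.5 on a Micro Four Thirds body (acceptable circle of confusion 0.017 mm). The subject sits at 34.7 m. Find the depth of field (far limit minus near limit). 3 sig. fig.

21.5 m

Hyperfocal distance H = f²/(N·c) + f = 85²/(3.5 × 0.017) + 85 = 7225/0.0595 + 85 ≈ 121513.6 mm ≈ 121.5 m.
Near limit Dn = s·(H − f)/(H + s − 2f) = 34700 × (121513.6 − 85) / (121513.6 + 34700 − 2 × 85) = 34700 × 121428.6 / 156043.6 ≈ 27003 mm.
Far limit Df = s·(H − f)/(H − s) = 34700 × (121513.6 − 85) / (121513.6 − 34700) = 34700 × 121428.6 / 86813.6 ≈ 48536 mm.
Depth of field = Df − Dn = 48536 − 27003 ≈ 21533 mm ≈ 21.5 m.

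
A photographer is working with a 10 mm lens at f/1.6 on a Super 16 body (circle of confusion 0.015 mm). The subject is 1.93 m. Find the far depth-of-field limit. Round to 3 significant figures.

Hyperfocal distance H = f²/(N·c) + f = 10²/(1.6 × 0.015) + 10 = 100/0.024 + 10 ≈ 4176.7 mm ≈ 4.177 m.
Far limit Df = s·(H − f)/(H − s) = 1930 × (4176.7 − 10) / (4176.7 − 1930) = 1930 × 4166.7 / 2246.7 ≈ 3579.4 mm ≈ 3.58 m.

3.58 m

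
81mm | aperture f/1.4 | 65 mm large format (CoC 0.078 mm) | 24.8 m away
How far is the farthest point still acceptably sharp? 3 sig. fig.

Hyperfocal distance H = f²/(N·c) + f = 81²/(1.4 × 0.078) + 81 = 6561/0.1092 + 81 ≈ 60163.4 mm ≈ 60.16 m.
Far limit Df = s·(H − f)/(H − s) = 24800 × (60163.4 − 81) / (60163.4 − 24800) = 24800 × 60082.4 / 35363.4 ≈ 42135 mm ≈ 42.1 m.

42.1 m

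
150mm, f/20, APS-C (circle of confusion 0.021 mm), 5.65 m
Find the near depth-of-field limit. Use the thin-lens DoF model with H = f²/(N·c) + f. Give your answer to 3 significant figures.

Hyperfocal distance H = f²/(N·c) + f = 150²/(20 × 0.021) + 150 = 22500/0.42 + 150 ≈ 53721.4 mm ≈ 53.72 m.
Near limit Dn = s·(H − f)/(H + s − 2f) = 5650 × (53721.4 − 150) / (53721.4 + 5650 − 2 × 150) = 5650 × 53571.4 / 59071.4 ≈ 5123.9 mm ≈ 5.12 m.

5.12 m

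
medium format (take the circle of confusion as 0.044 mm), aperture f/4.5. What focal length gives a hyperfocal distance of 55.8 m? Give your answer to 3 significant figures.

105 mm

From H = f²/(N·c) + f, with f ≪ H: f ≈ √(H·N·c) = √(55800 × 4.5 × 0.044) = √11048 ≈ 105.1 mm.
The +f correction barely moves this — solving exactly, f² + N·c·f − N·c·H = 0 ⇒ f = (−N·c + √((N·c)² + 4·N·c·H))/2 = (−0.198 + √44194)/2 ≈ 105.01 mm, so f ≈ 105 mm.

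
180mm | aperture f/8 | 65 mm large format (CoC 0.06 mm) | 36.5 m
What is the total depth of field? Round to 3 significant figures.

Hyperfocal distance H = f²/(N·c) + f = 180²/(8 × 0.06) + 180 = 32400/0.48 + 180 ≈ 67680.0 mm ≈ 67.68 m.
Near limit Dn = s·(H − f)/(H + s − 2f) = 36500 × (67680.0 − 180) / (67680.0 + 36500 − 2 × 180) = 36500 × 67500.0 / 103820.0 ≈ 23731 mm.
Far limit Df = s·(H − f)/(H − s) = 36500 × (67680.0 − 180) / (67680.0 − 36500) = 36500 × 67500.0 / 31180.0 ≈ 79017 mm.
Depth of field = Df − Dn = 79017 − 23731 ≈ 55286 mm ≈ 55.3 m.

55.3 m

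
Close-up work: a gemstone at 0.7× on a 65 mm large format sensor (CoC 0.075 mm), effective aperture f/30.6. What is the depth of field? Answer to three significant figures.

At magnification m, DoF ≈ 2·N_eff·c/m² = 2 × 30.6 × 0.075 / 0.7² = 4.59 / 0.49 ≈ 9.37 mm.

9.37 mm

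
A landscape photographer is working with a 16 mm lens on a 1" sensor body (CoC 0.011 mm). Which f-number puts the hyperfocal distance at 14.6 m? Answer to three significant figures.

f/1.60

Rearrange H = f²/(N·c) + f for N: N = f² / ((H − f)·c).
N = 16² / ((14600 − 16) × 0.011) = 256 / 160.4 ≈ 1.60.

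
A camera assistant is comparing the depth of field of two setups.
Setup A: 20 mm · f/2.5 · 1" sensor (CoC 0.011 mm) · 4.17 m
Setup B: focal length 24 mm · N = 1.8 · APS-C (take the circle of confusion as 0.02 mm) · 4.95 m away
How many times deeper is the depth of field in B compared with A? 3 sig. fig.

Setup A: H = 20²/(2.5×0.011) + 20 ≈ 14565.5 mm; DoF = Df − Dn = 5834.7 − 3244.3 ≈ 2590.4 mm.
Setup B: H = 24²/(1.8×0.02) + 24 ≈ 16024.0 mm; DoF = Df − Dn = 7151.9 − 3784.8 ≈ 3367.1 mm.
Ratio = 3367.1 / 2590.4 ≈ 1.30.

1.30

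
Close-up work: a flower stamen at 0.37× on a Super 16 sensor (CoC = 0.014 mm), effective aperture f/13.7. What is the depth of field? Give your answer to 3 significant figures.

At magnification m, DoF ≈ 2·N_eff·c/m² = 2 × 13.7 × 0.014 / 0.37² = 0.3836 / 0.1369 ≈ 2.8 mm.

2.80 mm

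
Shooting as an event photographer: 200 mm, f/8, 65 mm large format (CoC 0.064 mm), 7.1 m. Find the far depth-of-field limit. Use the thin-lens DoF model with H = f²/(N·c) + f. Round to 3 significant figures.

Hyperfocal distance H = f²/(N·c) + f = 200²/(8 × 0.064) + 200 = 40000/0.512 + 200 ≈ 78325.0 mm ≈ 78.33 m.
Far limit Df = s·(H − f)/(H − s) = 7100 × (78325.0 − 200) / (78325.0 − 7100) = 7100 × 78125.0 / 71225.0 ≈ 7787.8 mm ≈ 7.79 m.

7.79 m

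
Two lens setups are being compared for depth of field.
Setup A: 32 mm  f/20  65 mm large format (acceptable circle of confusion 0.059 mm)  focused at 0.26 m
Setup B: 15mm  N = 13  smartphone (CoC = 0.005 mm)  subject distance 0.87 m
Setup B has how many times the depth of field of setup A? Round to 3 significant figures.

3.12

Setup A: H = 32²/(20×0.059) + 32 ≈ 899.8 mm; DoF = Df − Dn = 352.65 − 205.90 ≈ 146.75 mm.
Setup B: H = 15²/(13×0.005) + 15 ≈ 3476.5 mm; DoF = Df − Dn = 1155.38 − 697.67 ≈ 457.71 mm.
Ratio = 457.71 / 146.75 ≈ 3.12.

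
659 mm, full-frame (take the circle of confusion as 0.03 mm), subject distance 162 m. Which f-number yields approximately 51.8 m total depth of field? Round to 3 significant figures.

Write h = H − f = f²/(N·c). The thin-lens limits are Dn = s·h/(h + (s−f)) and Df = s·h/(h − (s−f)), so DoF = Df − Dn = 2·s·(s−f)·h / (h² − (s−f)²).
That is a quadratic in h: DoF·h² − 2·s·(s−f)·h − DoF·(s−f)² = 0 ⇒ h = (s−f)·(s + √(s² + DoF²)) / DoF = 161341 × (162000 + √(162000² + 51800²)) / 51800 = 161341 × (162000 + 170080) / 51800 ≈ 1034327 mm.
Then N = f²/(c·h) = 659² / (0.03 × 1034327) = 434281 / 31030 ≈ 14.

f/14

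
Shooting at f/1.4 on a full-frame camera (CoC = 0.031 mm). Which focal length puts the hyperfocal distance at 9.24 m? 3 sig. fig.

From H = f²/(N·c) + f, with f ≪ H: f ≈ √(H·N·c) = √(9240 × 1.4 × 0.031) = √401.02 ≈ 20.03 mm.
The +f correction barely moves this — solving exactly, f² + N·c·f − N·c·H = 0 ⇒ f = (−N·c + √((N·c)² + 4·N·c·H))/2 = (−0.0434 + √1604.1)/2 ≈ 20.004 mm, so f ≈ 20.0 mm.

20.0 mm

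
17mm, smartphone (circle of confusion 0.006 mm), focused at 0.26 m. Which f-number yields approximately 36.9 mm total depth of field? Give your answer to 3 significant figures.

Write h = H − f = f²/(N·c). The thin-lens limits are Dn = s·h/(h + (s−f)) and Df = s·h/(h − (s−f)), so DoF = Df − Dn = 2·s·(s−f)·h / (h² − (s−f)²).
That is a quadratic in h: DoF·h² − 2·s·(s−f)·h − DoF·(s−f)² = 0 ⇒ h = (s−f)·(s + √(s² + DoF²)) / DoF = 243 × (260 + √(260² + 36.9²)) / 36.9 = 243 × (260 + 262.605) / 36.9 ≈ 3441.5 mm.
Then N = f²/(c·h) = 17² / (0.006 × 3441.5) = 289 / 20.649 ≈ 14.

f/14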